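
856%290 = 276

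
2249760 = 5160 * 436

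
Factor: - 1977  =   - 3^1*659^1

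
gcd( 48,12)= 12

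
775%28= 19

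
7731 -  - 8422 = 16153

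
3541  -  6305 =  - 2764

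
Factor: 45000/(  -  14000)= -2^(-1) * 3^2*5^1*7^(-1) = -45/14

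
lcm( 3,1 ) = 3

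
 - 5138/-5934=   2569/2967  =  0.87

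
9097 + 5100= 14197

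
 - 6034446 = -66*91431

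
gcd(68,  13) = 1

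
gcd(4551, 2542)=41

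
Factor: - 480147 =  - 3^1*160049^1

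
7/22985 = 7/22985 = 0.00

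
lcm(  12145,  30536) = 1068760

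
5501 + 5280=10781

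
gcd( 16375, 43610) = 5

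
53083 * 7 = 371581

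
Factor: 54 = 2^1*3^3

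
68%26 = 16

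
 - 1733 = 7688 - 9421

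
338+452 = 790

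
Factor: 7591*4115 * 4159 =5^1 *823^1*4159^1 *7591^1 = 129914537435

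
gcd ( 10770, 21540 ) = 10770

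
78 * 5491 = 428298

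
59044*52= 3070288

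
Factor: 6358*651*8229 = 2^1*3^2*7^1*11^1*13^1*17^2*31^1*211^1 = 34060308282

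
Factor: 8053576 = 2^3*79^1*12743^1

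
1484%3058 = 1484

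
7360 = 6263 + 1097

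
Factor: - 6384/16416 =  - 2^(-1 )*3^( - 2) * 7^1 = - 7/18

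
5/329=5/329= 0.02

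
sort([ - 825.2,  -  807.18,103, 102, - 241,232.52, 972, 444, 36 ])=[ - 825.2,-807.18, - 241,36,102,103,232.52, 444,972 ] 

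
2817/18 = 313/2 = 156.50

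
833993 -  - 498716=1332709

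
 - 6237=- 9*693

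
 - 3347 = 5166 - 8513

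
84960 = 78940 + 6020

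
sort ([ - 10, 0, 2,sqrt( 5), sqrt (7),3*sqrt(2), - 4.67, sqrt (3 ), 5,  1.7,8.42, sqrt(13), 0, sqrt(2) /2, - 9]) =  [ -10,-9, - 4.67,0, 0, sqrt( 2) /2, 1.7, sqrt ( 3), 2,sqrt(5), sqrt(7 ), sqrt(13), 3  *sqrt ( 2 ),5,8.42 ]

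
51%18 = 15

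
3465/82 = 42 + 21/82 = 42.26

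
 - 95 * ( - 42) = 3990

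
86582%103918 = 86582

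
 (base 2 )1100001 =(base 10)97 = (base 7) 166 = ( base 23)45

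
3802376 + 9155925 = 12958301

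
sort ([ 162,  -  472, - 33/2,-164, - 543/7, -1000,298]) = [ - 1000, -472, - 164 , - 543/7, - 33/2,  162, 298 ] 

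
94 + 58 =152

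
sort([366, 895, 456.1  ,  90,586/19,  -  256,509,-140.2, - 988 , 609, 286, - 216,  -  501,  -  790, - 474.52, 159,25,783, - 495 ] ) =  [ - 988, - 790, - 501, - 495,  -  474.52, - 256, - 216,-140.2 , 25, 586/19, 90,  159 , 286,366, 456.1 , 509,609,783,895]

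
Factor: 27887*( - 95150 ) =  - 2653448050= - 2^1*5^2*11^1*79^1*173^1*353^1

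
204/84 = 2 + 3/7 = 2.43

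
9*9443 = 84987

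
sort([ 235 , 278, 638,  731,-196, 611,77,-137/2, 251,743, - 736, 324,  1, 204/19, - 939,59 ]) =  [  -  939, - 736, - 196,  -  137/2, 1,204/19, 59, 77,235, 251 , 278, 324 , 611,638, 731, 743]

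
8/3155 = 8/3155 = 0.00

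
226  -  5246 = -5020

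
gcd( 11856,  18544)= 304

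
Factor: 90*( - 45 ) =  - 4050 =- 2^1*3^4*5^2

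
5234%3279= 1955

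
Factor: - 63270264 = -2^3*3^1*2636261^1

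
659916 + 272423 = 932339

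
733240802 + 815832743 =1549073545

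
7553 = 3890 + 3663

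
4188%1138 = 774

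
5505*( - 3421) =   -  18832605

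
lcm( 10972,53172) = 691236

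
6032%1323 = 740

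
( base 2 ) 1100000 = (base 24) 40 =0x60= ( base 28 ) 3c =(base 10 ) 96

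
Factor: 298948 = 2^2 * 13^1* 5749^1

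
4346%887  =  798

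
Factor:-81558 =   -  2^1*3^2*23^1*197^1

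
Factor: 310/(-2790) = - 3^(-2)= - 1/9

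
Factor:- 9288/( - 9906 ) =1548/1651 = 2^2*3^2  *13^( - 1)*43^1 * 127^( - 1 ) 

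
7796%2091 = 1523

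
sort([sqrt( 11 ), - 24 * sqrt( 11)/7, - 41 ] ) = [ - 41,-24 * sqrt ( 11) /7, sqrt( 11)] 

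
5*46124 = 230620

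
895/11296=895/11296 = 0.08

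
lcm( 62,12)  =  372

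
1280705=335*3823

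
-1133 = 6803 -7936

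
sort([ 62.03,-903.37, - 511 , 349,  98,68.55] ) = [ - 903.37, - 511, 62.03,68.55,  98,349]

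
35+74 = 109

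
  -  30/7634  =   - 1+3802/3817 = - 0.00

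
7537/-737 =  - 7537/737 = - 10.23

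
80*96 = 7680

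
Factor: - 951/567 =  - 317/189 = -  3^ ( - 3)* 7^( - 1)*317^1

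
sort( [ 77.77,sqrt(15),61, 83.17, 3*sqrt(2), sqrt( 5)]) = [ sqrt ( 5), sqrt(15),3*sqrt(2), 61, 77.77,83.17 ]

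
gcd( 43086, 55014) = 6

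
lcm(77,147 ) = 1617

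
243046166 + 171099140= 414145306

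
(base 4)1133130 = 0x17dc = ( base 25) 9j8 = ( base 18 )10F6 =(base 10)6108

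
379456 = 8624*44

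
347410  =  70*4963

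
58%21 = 16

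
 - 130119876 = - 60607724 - 69512152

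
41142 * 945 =38879190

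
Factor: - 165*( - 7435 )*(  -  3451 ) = - 3^1*5^2*7^1*11^1*17^1*29^1 * 1487^1 =- 4233600525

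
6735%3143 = 449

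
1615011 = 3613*447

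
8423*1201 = 10116023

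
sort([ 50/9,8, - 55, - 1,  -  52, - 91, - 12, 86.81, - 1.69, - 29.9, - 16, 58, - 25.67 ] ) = [-91, - 55, - 52 , - 29.9, - 25.67, - 16,-12, - 1.69, - 1,50/9,8, 58, 86.81]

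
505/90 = 101/18   =  5.61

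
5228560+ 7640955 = 12869515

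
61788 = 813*76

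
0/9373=0 = 0.00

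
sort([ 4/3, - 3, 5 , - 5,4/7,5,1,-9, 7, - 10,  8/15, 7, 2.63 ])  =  [ - 10, - 9, - 5, - 3,8/15,4/7,1,4/3, 2.63, 5,5, 7,7]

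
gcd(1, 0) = 1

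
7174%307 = 113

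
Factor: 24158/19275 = 2^1*3^(  -  1 )*5^( - 2)*47^1 =94/75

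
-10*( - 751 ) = 7510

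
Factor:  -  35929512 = - 2^3*3^2 * 499021^1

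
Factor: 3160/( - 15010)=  - 4/19 = - 2^2 *19^( - 1)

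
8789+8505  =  17294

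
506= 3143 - 2637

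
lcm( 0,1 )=0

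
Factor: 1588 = 2^2*397^1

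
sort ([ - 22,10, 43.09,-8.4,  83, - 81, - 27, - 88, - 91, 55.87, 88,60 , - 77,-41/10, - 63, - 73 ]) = [  -  91,  -  88, - 81,-77, - 73, - 63, - 27 , - 22,-8.4,  -  41/10,10,43.09,55.87,60,83, 88]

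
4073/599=6  +  479/599 =6.80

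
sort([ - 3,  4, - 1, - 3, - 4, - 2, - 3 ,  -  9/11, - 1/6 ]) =[ - 4,-3 , - 3, - 3, - 2, - 1, - 9/11,-1/6, 4]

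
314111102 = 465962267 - 151851165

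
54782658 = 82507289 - 27724631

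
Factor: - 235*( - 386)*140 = 2^3*5^2*7^1*47^1*193^1 =12699400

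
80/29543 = 80/29543= 0.00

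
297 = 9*33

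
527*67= 35309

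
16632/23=723 + 3/23 =723.13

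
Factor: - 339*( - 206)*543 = 2^1*3^2*103^1*113^1*181^1 = 37919862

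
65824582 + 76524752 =142349334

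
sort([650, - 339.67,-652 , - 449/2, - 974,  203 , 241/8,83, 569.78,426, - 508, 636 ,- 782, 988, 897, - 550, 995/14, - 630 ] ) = [ - 974,-782, - 652,-630, - 550,-508, - 339.67, - 449/2,  241/8, 995/14,83, 203, 426, 569.78,636, 650,897 , 988 ]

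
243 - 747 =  - 504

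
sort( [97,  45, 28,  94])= [28,  45 , 94 , 97]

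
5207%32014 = 5207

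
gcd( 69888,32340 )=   84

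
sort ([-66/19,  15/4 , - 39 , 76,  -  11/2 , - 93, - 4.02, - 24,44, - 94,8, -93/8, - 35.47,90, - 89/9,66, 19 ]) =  [ - 94 , - 93, - 39 ,-35.47, - 24 , - 93/8 , - 89/9  , - 11/2, - 4.02, - 66/19,15/4,8,19 , 44 , 66,76,90] 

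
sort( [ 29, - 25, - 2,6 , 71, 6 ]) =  [ - 25, - 2, 6, 6, 29,71]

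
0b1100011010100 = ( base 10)6356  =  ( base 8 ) 14324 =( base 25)A46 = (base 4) 1203110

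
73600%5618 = 566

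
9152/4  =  2288=   2288.00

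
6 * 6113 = 36678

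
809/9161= 809/9161= 0.09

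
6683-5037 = 1646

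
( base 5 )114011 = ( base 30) 4LQ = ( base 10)4256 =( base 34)3n6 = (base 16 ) 10A0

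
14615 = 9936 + 4679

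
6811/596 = 6811/596=11.43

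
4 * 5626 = 22504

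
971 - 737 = 234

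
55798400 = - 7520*( - 7420 )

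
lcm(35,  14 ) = 70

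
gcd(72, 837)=9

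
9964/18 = 4982/9=553.56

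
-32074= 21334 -53408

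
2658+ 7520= 10178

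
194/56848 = 97/28424  =  0.00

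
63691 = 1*63691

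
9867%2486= 2409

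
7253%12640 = 7253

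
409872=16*25617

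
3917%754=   147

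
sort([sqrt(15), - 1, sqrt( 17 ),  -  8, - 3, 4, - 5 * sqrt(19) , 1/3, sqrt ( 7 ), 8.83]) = [ - 5*sqrt (19), - 8, - 3, - 1,1/3 , sqrt(7), sqrt( 15),4,  sqrt( 17 ) , 8.83]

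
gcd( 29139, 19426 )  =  9713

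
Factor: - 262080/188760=  -  2^3*3^1*7^1*11^(- 2) = -168/121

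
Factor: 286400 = 2^6 * 5^2 * 179^1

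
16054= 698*23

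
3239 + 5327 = 8566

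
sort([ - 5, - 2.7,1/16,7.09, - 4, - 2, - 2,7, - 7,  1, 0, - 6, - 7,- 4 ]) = [ - 7,-7, - 6, - 5, - 4, - 4, - 2.7, - 2, - 2,0, 1/16,1,7,7.09]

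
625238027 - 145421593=479816434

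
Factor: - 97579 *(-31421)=13^1*2417^1*97579^1 = 3066029759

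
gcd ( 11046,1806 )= 42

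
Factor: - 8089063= - 8089063^1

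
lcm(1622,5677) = 11354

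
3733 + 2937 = 6670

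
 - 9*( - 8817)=79353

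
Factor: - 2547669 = -3^1 * 849223^1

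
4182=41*102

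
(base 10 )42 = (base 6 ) 110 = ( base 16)2A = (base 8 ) 52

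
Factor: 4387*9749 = 41^1*107^1 * 9749^1 = 42768863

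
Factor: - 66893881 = - 61^1 * 1096621^1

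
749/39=749/39 = 19.21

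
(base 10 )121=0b1111001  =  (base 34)3J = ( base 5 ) 441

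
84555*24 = 2029320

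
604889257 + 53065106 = 657954363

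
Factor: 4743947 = 13^1* 364919^1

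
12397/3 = 12397/3  =  4132.33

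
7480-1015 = 6465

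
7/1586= 7/1586 = 0.00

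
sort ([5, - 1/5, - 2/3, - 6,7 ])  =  [ - 6, - 2/3, - 1/5,5,7]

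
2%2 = 0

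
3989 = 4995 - 1006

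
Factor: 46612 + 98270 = 144882 = 2^1*3^3*2683^1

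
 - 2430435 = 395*( - 6153)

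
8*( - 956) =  - 7648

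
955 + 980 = 1935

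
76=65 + 11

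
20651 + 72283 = 92934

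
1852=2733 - 881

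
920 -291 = 629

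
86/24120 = 43/12060 = 0.00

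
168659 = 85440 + 83219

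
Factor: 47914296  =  2^3*3^1*17^1*117437^1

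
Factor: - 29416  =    -  2^3 * 3677^1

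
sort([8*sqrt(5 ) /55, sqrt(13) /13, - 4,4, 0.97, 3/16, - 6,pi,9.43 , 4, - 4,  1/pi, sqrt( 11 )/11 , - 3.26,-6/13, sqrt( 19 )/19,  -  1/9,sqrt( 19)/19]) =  [ - 6, - 4, - 4,  -  3.26, - 6/13,  -  1/9, 3/16 , sqrt( 19 ) /19,sqrt( 19 )/19,sqrt( 13 )/13,sqrt( 11 )/11, 1/pi,  8 *sqrt( 5)/55,0.97,pi, 4,4, 9.43]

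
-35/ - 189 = 5/27=0.19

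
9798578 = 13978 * 701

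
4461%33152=4461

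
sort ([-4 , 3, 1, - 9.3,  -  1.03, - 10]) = [-10,-9.3 , - 4, - 1.03, 1, 3 ]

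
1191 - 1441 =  - 250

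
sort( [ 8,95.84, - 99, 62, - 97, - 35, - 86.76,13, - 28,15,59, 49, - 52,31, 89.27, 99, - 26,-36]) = [-99,-97,-86.76, - 52 , - 36, - 35, - 28, - 26,  8,13,15,31, 49 , 59, 62,89.27,95.84,99 ]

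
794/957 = 794/957=0.83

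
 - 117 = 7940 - 8057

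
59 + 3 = 62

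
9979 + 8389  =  18368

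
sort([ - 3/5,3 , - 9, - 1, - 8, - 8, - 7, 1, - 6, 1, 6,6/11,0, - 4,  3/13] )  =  [ - 9, - 8, - 8, - 7, - 6, - 4, - 1,-3/5,0, 3/13, 6/11, 1, 1,3,6]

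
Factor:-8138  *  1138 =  - 2^2*13^1*313^1*569^1 = - 9261044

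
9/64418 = 9/64418 = 0.00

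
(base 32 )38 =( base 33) 35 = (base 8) 150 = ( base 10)104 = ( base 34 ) 32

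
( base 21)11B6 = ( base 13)46a7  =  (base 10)9939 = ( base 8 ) 23323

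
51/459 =1/9 = 0.11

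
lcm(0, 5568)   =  0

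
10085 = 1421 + 8664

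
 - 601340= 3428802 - 4030142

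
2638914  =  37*71322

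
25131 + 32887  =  58018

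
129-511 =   -  382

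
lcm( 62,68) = 2108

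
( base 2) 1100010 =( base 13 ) 77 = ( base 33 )2W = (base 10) 98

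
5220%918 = 630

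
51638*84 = 4337592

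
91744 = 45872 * 2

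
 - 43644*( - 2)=87288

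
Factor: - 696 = - 2^3*3^1*29^1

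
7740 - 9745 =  - 2005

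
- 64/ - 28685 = 64/28685 = 0.00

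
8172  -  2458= 5714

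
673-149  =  524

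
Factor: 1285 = 5^1 * 257^1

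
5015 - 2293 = 2722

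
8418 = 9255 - 837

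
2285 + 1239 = 3524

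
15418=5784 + 9634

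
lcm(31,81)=2511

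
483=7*69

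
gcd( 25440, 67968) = 96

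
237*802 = 190074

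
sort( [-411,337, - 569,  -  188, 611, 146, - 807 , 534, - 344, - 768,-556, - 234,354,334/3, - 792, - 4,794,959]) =[ - 807,- 792,-768, - 569, - 556,  -  411, - 344, - 234, - 188, - 4 , 334/3,146,337,354,534,611, 794,959]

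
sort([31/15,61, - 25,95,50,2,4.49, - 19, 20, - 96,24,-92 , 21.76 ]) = [ - 96, - 92, - 25,-19, 2, 31/15,4.49,  20,21.76,24, 50, 61,95]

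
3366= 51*66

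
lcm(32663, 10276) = 914564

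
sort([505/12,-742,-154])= [ - 742, - 154,505/12]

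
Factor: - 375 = -3^1*5^3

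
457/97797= 457/97797 = 0.00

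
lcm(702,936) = 2808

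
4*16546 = 66184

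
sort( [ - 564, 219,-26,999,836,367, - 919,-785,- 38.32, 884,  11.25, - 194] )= [-919,-785, - 564, - 194,-38.32, - 26,11.25, 219,367, 836,884,999]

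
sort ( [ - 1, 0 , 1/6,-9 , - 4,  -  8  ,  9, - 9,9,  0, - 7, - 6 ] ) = [-9, - 9, - 8 , - 7, - 6, - 4,  -  1,0, 0,1/6,9,9 ] 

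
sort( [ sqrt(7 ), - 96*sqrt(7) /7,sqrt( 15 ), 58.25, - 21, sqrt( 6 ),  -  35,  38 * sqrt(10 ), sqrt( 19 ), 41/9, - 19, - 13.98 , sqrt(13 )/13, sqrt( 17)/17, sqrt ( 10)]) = [-96 * sqrt (7 )/7, - 35, -21,  -  19,-13.98,  sqrt(17 )/17, sqrt( 13 )/13, sqrt ( 6 ), sqrt (7), sqrt( 10), sqrt(15 ),sqrt(19 ), 41/9, 58.25, 38* sqrt(10 )]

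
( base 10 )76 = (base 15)51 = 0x4c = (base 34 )28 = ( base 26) 2o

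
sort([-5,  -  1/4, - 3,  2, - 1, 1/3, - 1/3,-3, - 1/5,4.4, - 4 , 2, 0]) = [-5,-4, -3,-3,-1, - 1/3, - 1/4,-1/5, 0, 1/3,2,2,4.4] 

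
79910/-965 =  -  15982/193 = - 82.81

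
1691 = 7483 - 5792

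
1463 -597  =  866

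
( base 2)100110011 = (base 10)307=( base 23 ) D8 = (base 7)616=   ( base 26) BL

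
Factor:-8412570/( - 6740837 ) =2^1 * 3^2 * 5^1*211^1 * 443^1*449^( - 1 ) * 15013^(  -  1 )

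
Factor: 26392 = 2^3*3299^1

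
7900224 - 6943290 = 956934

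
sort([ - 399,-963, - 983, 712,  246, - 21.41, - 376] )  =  [ - 983, - 963, - 399 , - 376, - 21.41,246,  712]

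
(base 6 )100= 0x24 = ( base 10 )36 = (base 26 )1a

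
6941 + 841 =7782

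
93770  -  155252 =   -  61482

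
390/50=7+4/5= 7.80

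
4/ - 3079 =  - 1 + 3075/3079 = - 0.00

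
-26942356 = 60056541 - 86998897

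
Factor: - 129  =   - 3^1*43^1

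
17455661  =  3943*4427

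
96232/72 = 1336 + 5/9= 1336.56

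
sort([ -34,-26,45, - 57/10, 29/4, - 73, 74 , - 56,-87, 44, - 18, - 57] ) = [ - 87,  -  73, - 57, - 56, - 34,- 26, - 18 , - 57/10,29/4 , 44 , 45,74 ] 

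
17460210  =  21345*818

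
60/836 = 15/209 = 0.07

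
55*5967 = 328185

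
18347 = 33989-15642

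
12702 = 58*219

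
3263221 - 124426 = 3138795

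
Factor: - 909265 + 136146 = - 71^1*10889^1 = - 773119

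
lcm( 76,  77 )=5852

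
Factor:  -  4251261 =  - 3^1*7^1*202441^1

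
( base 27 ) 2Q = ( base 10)80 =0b1010000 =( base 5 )310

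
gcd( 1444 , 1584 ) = 4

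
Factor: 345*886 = 2^1*3^1*5^1*23^1*443^1  =  305670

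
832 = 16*52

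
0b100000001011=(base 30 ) 28j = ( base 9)2737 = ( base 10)2059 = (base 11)1602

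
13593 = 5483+8110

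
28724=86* 334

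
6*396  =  2376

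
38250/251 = 38250/251 = 152.39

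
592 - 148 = 444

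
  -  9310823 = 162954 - 9473777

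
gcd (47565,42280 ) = 5285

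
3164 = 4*791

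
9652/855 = 508/45 = 11.29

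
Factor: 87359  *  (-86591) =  - 7564503169= - 131^1*661^1 * 87359^1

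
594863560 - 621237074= - 26373514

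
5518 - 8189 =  - 2671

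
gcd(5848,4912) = 8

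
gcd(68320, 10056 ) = 8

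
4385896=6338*692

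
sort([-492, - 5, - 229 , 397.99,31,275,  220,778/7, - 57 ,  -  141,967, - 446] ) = [ - 492 ,  -  446,- 229 , - 141, - 57, - 5, 31, 778/7 , 220,275,397.99, 967 ]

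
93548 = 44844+48704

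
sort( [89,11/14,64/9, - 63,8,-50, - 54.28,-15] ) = [ - 63, - 54.28,-50,-15,11/14,64/9,8,89] 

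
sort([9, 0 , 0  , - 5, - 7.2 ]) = [ - 7.2, -5, 0, 0, 9]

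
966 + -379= 587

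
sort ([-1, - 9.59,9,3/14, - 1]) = [-9.59, - 1, - 1, 3/14,9]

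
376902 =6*62817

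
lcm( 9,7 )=63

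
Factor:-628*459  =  -2^2*3^3 * 17^1*157^1 = -288252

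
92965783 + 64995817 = 157961600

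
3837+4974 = 8811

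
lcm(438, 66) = 4818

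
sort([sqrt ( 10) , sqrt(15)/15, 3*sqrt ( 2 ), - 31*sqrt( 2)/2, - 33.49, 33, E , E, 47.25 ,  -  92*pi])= [- 92*pi, - 33.49,  -  31*sqrt( 2 ) /2,sqrt (15 ) /15,E, E, sqrt ( 10 ), 3 * sqrt( 2 ), 33,  47.25 ]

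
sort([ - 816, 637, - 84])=[ - 816, - 84, 637]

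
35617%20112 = 15505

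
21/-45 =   -  1+8/15  =  -  0.47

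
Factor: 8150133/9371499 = 2716711^1 * 3123833^( - 1)  =  2716711/3123833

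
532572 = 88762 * 6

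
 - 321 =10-331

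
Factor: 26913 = 3^1 *8971^1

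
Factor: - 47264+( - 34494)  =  - 81758 = - 2^1*40879^1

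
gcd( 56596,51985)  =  1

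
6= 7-1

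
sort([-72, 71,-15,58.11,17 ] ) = [ - 72, - 15 , 17, 58.11,  71 ] 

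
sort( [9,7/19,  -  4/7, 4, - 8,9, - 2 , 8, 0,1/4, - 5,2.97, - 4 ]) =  [ - 8, - 5,- 4, - 2,  -  4/7,0,1/4  ,  7/19,2.97,4,8, 9, 9] 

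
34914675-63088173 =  - 28173498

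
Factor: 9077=29^1*313^1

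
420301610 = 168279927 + 252021683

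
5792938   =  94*61627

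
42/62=21/31 = 0.68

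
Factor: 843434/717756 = 421717/358878 = 2^( - 1) * 3^( -1 )*13^( - 1 )*43^(-1 ) * 107^ ( - 1)*421717^1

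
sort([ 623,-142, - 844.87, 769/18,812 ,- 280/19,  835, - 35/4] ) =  [ - 844.87,-142, - 280/19,-35/4,  769/18, 623,812,835 ]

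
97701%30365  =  6606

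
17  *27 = 459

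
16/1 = 16 = 16.00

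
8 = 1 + 7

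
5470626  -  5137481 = 333145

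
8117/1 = 8117 = 8117.00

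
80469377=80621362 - 151985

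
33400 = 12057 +21343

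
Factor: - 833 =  - 7^2 * 17^1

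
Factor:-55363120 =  - 2^4* 5^1*41^1*16879^1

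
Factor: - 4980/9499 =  - 2^2*3^1 *5^1 * 7^( - 1)*23^( - 1)*59^(-1) * 83^1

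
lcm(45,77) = 3465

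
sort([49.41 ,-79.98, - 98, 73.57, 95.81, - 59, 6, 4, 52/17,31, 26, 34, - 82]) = [- 98, - 82, - 79.98, - 59,52/17, 4, 6,26, 31 , 34 , 49.41 , 73.57,95.81 ] 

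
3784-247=3537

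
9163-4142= 5021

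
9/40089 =3/13363 = 0.00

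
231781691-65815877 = 165965814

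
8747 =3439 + 5308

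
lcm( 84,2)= 84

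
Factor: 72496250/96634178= 5^4  *23^( - 1 )*59^1  *  983^1*2100743^ ( - 1)=36248125/48317089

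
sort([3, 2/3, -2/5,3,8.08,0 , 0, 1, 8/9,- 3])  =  [ - 3, - 2/5,0, 0,2/3,8/9,  1  ,  3, 3,8.08]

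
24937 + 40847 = 65784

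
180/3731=180/3731=0.05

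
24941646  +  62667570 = 87609216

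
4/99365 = 4/99365  =  0.00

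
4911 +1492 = 6403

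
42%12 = 6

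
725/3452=725/3452=0.21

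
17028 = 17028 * 1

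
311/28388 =311/28388 = 0.01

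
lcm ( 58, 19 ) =1102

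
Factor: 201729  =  3^1*11^1*6113^1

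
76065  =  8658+67407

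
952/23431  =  952/23431 = 0.04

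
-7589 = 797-8386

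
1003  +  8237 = 9240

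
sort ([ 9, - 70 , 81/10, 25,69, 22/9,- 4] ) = [ - 70, - 4, 22/9,81/10,9, 25, 69 ]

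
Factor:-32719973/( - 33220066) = 270413/274546 = 2^(-1 )*11^1* 13^1*31^1* 61^1*137273^ ( -1 )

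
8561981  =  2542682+6019299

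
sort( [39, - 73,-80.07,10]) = [ - 80.07,  -  73,10, 39 ] 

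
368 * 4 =1472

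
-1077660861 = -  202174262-875486599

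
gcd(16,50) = 2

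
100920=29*3480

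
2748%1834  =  914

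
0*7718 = 0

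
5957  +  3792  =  9749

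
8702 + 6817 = 15519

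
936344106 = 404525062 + 531819044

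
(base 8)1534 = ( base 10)860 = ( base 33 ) Q2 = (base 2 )1101011100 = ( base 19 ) 275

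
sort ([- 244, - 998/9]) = [ - 244, - 998/9 ]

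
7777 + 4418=12195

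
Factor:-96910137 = - 3^2*10767793^1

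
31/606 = 31/606 = 0.05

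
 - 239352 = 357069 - 596421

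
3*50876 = 152628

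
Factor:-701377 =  - 701377^1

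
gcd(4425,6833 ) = 1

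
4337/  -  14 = - 310  +  3/14 =-  309.79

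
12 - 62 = -50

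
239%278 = 239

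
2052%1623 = 429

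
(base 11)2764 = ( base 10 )3579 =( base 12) 20A3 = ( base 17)c69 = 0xdfb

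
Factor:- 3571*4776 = - 17055096 = - 2^3 * 3^1*199^1*3571^1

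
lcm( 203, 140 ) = 4060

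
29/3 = 9 + 2/3 = 9.67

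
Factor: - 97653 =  - 3^1 * 43^1*757^1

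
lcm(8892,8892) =8892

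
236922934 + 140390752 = 377313686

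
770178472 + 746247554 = 1516426026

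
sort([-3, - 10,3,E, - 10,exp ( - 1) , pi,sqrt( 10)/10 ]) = [ - 10,-10,-3, sqrt(10)/10, exp ( - 1),E,3,pi]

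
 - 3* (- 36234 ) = 108702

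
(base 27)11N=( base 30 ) pt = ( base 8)1413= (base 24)18B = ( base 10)779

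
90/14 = 6 + 3/7   =  6.43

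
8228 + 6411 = 14639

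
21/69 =7/23  =  0.30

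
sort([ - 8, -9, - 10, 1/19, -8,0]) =[ - 10 ,-9, - 8,-8,0,1/19 ]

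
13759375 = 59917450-46158075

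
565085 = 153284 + 411801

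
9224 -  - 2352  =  11576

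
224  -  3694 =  - 3470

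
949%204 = 133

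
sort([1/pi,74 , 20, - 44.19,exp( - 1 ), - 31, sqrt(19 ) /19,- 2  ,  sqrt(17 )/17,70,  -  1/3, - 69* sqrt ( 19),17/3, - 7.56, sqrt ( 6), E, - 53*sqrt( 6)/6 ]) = [  -  69 * sqrt ( 19 ) ,-44.19 ,-31,  -  53 * sqrt( 6 )/6, - 7.56, - 2,-1/3, sqrt( 19)/19, sqrt ( 17) /17,1/pi, exp( - 1 ), sqrt(6), E, 17/3, 20, 70 , 74]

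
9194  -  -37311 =46505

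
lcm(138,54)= 1242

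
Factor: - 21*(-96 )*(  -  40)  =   - 80640 = - 2^8 * 3^2*5^1*7^1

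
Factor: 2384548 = 2^2*23^1 * 25919^1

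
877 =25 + 852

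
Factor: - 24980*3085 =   -  2^2*5^2*617^1*1249^1 = -77063300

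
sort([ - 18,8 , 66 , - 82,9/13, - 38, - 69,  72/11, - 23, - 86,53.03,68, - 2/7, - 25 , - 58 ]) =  [ - 86, - 82,-69, - 58, - 38, - 25, -23,  -  18, - 2/7, 9/13, 72/11,8,53.03 , 66,68] 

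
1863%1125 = 738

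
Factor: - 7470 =  -  2^1*3^2*5^1*83^1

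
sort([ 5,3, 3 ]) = [ 3, 3,  5]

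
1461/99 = 487/33=14.76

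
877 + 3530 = 4407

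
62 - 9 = 53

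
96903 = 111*873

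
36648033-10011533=26636500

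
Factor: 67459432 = 2^3*41^1*43^1*4783^1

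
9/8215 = 9/8215 =0.00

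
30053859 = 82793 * 363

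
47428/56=11857/14= 846.93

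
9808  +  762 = 10570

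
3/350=3/350=0.01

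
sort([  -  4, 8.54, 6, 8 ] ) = [ - 4,6,8,8.54] 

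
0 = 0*56891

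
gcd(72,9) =9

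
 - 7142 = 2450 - 9592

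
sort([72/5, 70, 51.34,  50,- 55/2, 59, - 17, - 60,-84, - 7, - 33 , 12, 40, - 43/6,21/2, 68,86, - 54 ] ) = [ - 84, - 60, - 54, - 33, -55/2,-17, - 43/6, - 7,21/2, 12,72/5, 40 , 50,51.34,  59, 68, 70, 86] 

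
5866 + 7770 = 13636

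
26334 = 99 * 266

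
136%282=136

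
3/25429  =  3/25429 = 0.00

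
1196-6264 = -5068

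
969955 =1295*749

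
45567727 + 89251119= 134818846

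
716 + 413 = 1129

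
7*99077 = 693539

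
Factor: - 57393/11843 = -3^2*7^1*13^( - 1) = - 63/13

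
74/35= 74/35 = 2.11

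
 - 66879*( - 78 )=5216562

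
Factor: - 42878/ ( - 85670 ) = 5^( - 1 )*11^1*13^( - 1) * 659^( - 1)*1949^1 = 21439/42835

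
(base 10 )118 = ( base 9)141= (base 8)166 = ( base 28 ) 46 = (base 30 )3S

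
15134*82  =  1240988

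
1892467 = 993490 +898977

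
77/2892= 77/2892 = 0.03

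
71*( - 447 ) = -31737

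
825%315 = 195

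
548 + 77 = 625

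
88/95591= 88/95591 =0.00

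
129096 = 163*792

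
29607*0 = 0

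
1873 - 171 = 1702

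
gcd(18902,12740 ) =26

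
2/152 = 1/76= 0.01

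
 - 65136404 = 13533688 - 78670092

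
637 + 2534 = 3171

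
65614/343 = 65614/343 = 191.29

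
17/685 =17/685 =0.02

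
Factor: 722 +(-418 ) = 304 = 2^4*19^1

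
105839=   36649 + 69190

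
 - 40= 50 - 90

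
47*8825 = 414775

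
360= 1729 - 1369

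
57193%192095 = 57193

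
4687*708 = 3318396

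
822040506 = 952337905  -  130297399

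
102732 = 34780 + 67952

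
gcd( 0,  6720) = 6720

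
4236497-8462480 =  - 4225983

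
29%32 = 29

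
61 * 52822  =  3222142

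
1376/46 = 29+21/23 = 29.91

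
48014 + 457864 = 505878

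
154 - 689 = -535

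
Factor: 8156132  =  2^2*37^1*55109^1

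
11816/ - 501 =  - 24 + 208/501 = -23.58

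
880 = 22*40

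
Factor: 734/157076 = 2^(-1 )*107^( - 1 ) = 1/214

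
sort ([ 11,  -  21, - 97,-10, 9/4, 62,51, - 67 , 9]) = [ - 97,  -  67,-21,-10,9/4,9, 11, 51,  62]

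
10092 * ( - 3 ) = -30276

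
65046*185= 12033510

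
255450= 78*3275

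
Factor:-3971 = - 11^1  *19^2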